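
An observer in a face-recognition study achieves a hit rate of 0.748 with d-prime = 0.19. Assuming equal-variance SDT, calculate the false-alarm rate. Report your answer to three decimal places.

z(hit rate) = z(0.748) = 0.6682
z(FA) = z(H) − d' = 0.6682 − 0.19 = 0.4782
false-alarm rate = Φ(0.4782) = 0.6837

false-alarm rate = 0.684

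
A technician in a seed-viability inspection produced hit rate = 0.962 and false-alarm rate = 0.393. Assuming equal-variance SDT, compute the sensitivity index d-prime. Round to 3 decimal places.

z(H) = z(0.962) = 1.7744
z(FA) = z(0.393) = -0.2715
d' = z(H) − z(FA) = 1.7744 − (-0.2715) = 2.0459

d-prime = 2.046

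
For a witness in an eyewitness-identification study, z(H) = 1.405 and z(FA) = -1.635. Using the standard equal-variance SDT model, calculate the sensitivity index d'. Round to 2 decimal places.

d' = z(H) − z(FA) = 1.405 − (-1.635) = 3.040

d' = 3.04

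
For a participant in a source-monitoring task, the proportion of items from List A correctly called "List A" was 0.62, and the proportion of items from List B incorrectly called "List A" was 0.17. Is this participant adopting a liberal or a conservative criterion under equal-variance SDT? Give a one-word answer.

conservative

z(H) = 0.305, z(FA) = -0.954
c = −½·(z(H) + z(FA)) = 0.3245
c > 0 → conservative criterion (biased toward responding “no”).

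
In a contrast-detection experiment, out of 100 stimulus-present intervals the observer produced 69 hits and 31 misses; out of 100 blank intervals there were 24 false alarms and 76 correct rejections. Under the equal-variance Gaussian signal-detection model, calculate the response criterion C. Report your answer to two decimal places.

C = 0.11

H = 69/100 = 0.6900
FA = 24/100 = 0.2400
z(0.6900) = 0.4959, z(0.2400) = -0.7063
c = −½·[z(H) + z(FA)] = −0.5 × (0.4959 + (-0.7063)) = 0.1052
c > 0: the observer has a conservative response bias.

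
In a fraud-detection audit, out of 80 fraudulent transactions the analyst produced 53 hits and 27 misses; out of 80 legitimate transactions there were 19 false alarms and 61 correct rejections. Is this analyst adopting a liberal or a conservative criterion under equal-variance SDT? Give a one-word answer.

z(H) = 0.419, z(FA) = -0.714
c = −½·(z(H) + z(FA)) = 0.1475
c > 0 → conservative criterion (biased toward responding “no”).

conservative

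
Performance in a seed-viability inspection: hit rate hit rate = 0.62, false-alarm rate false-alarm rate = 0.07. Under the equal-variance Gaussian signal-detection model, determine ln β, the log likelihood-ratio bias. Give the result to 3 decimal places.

z(0.62) = 0.3055, z(0.07) = -1.4758
ln β = −½·[z(H)² − z(FA)²] = −0.5 × (0.0933 − 2.1780) = 1.04235

ln β = 1.042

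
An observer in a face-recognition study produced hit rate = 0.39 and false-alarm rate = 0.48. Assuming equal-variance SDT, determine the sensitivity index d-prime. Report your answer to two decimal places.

d-prime = -0.23

z(0.39) = -0.279, z(0.48) = -0.050
d' = z(H) − z(FA) = -0.279 − (-0.050) = -0.229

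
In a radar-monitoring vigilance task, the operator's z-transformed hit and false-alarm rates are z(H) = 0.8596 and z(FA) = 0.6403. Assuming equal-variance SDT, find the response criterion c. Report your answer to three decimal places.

c = -0.750

c = −½·[z(H) + z(FA)] = −½·(0.8596 + 0.6403) = -0.74995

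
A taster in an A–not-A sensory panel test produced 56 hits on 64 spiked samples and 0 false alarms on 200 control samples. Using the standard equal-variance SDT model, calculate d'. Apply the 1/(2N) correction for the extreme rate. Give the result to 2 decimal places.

The false-alarm rate is 0/200 = 0, so apply the 1/(2N) correction: FA → 1/(2·200) = 0.00250.
z(H) = z(0.87500) = 1.150
z(FA) = z(0.00250) = -2.807
d' = 1.150 − (-2.807) = 3.957

d' = 3.96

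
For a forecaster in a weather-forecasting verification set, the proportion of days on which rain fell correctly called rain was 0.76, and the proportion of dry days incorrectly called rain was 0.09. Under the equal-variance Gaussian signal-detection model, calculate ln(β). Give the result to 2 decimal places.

ln β = 0.65

z(H) = 0.706
z(FA) = -1.341
ln β = −½·[z(H)² − z(FA)²] = −0.5 × (0.498 − 1.798) = 0.650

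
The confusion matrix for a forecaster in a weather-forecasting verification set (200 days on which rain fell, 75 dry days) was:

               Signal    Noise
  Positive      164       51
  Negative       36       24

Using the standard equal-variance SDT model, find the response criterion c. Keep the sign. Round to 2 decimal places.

H = 164/200 = 0.8200
FA = 51/75 = 0.6800
z(H) = z(0.8200) = 0.9154
z(FA) = z(0.6800) = 0.4677
c = −½·[z(H) + z(FA)] = −0.5 × (0.9154 + 0.4677) = -0.69155
c < 0: the forecaster has a liberal response bias.

c = -0.69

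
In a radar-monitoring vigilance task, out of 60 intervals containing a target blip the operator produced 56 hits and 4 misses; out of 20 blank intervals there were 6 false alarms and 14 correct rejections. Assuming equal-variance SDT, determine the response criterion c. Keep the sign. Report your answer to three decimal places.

H = 56/60 = 0.9333
FA = 6/20 = 0.3000
Φ⁻¹(H) = Φ⁻¹(0.9333) = 1.5008
Φ⁻¹(FA) = Φ⁻¹(0.3000) = -0.5244
c = −½·[z(H) + z(FA)] = −0.5 × (1.5008 + (-0.5244)) = -0.4882
c < 0: the operator has a liberal response bias.

c = -0.488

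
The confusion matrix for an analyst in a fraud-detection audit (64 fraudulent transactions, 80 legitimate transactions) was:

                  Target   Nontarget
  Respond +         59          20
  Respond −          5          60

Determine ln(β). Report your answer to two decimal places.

H = 59/64 = 0.9219
FA = 20/80 = 0.2500
z(0.9219) = 1.418, z(0.2500) = -0.674
ln β = −½·[z(H)² − z(FA)²] = −0.5 × (2.011 − 0.454) = -0.7785

ln β = -0.78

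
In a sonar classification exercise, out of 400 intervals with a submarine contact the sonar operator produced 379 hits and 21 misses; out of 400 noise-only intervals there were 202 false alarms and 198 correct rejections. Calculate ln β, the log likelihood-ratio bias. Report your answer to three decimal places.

H = 379/400 = 0.9475
FA = 202/400 = 0.5050
z(H) = 1.6211
z(FA) = 0.0125
ln β = −½·[z(H)² − z(FA)²] = −0.5 × (2.6280 − 0.0002) = -1.3139

ln β = -1.314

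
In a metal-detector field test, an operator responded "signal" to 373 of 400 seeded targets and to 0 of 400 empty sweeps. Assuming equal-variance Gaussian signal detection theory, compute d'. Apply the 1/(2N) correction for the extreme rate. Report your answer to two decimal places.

The false-alarm rate is 0/400 = 0, so apply the 1/(2N) correction: FA → 1/(2·400) = 0.00125.
z(H) = z(0.93250) = 1.495
z(FA) = z(0.00125) = -3.023
d' = 1.495 − (-3.023) = 4.518

d' = 4.52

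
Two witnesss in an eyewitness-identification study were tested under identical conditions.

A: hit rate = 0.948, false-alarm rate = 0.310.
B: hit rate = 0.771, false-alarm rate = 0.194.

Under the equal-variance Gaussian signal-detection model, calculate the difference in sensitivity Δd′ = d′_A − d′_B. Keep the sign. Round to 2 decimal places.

A: z(0.948) = 1.626, z(0.310) = -0.496, d' = 2.122
B: z(0.771) = 0.742, z(0.194) = -0.863, d' = 1.605
Δd' = d'_A − d'_B = 2.122 − 1.605 = 0.517
A has the higher sensitivity.

Δd′ = 0.52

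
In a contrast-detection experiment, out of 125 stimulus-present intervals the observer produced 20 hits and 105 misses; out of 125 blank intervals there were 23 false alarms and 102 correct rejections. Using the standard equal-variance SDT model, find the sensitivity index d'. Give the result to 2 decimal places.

H = 20/125 = 0.1600
FA = 23/125 = 0.1840
z(0.1600) = -0.994, z(0.1840) = -0.900
d' = z(H) − z(FA) = -0.994 − (-0.900) = -0.094

d' = -0.09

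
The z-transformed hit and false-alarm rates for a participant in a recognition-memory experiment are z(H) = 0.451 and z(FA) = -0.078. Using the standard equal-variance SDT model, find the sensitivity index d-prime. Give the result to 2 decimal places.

d-prime = 0.53

d' = z(H) − z(FA) = 0.451 − (-0.078) = 0.529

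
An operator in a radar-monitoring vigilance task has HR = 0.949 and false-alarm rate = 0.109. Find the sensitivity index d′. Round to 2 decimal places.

d′ = 2.87

Φ⁻¹(H) = 1.6352
Φ⁻¹(FA) = -1.2319
d' = z(H) − z(FA) = 1.6352 − (-1.2319) = 2.8671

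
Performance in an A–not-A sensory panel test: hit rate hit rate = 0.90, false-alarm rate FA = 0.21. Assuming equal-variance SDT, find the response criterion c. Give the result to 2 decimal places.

c = -0.24

Φ⁻¹(H) = 1.2816
Φ⁻¹(FA) = -0.8064
c = −½·[z(H) + z(FA)] = −0.5 × (1.2816 + (-0.8064)) = -0.2376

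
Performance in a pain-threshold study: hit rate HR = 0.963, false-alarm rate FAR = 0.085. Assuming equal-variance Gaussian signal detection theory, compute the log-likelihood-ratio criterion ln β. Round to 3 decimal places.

Φ⁻¹(H) = 1.7866
Φ⁻¹(FA) = -1.3722
ln β = −½·[z(H)² − z(FA)²] = −0.5 × (3.1919 − 1.8829) = -0.6545

ln β = -0.655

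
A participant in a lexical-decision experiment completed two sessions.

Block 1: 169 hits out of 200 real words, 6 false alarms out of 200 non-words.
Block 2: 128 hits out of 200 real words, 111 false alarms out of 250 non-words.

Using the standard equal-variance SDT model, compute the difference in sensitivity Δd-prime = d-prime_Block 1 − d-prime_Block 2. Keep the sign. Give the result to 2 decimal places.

Block 1: z(0.8450) = 1.015, z(0.0300) = -1.881, d' = 2.896
Block 2: z(0.6400) = 0.358, z(0.4440) = -0.141, d' = 0.499
Δd' = d'_Block 1 − d'_Block 2 = 2.896 − 0.499 = 2.397
Block 1 has the higher sensitivity.

Δd-prime = 2.40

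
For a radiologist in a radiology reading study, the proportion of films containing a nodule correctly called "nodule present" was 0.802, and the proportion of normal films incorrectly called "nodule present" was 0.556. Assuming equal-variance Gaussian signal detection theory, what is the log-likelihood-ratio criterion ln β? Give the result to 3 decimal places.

ln β = -0.350

z(H) = 0.8488
z(FA) = 0.1408
ln β = −½·[z(H)² − z(FA)²] = −0.5 × (0.7205 − 0.0198) = -0.35035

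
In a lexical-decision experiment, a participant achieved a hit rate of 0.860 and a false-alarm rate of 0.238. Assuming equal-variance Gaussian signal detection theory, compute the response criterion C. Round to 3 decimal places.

C = -0.184

z(H) = z(0.860) = 1.0803
z(FA) = z(0.238) = -0.7128
c = −½·[z(H) + z(FA)] = −0.5 × (1.0803 + (-0.7128)) = -0.18375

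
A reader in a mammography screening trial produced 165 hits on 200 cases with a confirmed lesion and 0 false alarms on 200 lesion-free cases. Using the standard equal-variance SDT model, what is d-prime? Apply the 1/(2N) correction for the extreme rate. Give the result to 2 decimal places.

The false-alarm rate is 0/200 = 0, so apply the 1/(2N) correction: FA → 1/(2·200) = 0.00250.
z(H) = z(0.82500) = 0.935
z(FA) = z(0.00250) = -2.807
d' = 0.935 − (-2.807) = 3.742

d-prime = 3.74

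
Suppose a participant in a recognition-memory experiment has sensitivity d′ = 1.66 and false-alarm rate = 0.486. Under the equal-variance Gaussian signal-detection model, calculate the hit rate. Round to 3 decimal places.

hit rate = 0.948

z(false-alarm rate) = z(0.486) = -0.0351
z(H) = z(FA) + d' = -0.0351 + 1.66 = 1.6249
hit rate = Φ(1.6249) = 0.9479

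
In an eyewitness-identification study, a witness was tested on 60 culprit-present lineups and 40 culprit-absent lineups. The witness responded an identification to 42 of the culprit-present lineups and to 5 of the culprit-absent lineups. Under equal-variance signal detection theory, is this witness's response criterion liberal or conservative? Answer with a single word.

z(H) = 0.524, z(FA) = -1.150
c = −½·(z(H) + z(FA)) = 0.313
c > 0 → conservative criterion (biased toward responding “no”).

conservative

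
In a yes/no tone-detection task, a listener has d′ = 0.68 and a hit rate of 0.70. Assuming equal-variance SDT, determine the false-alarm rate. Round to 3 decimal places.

z(hit rate) = z(0.70) = 0.5244
z(FA) = z(H) − d' = 0.5244 − 0.68 = -0.1556
false-alarm rate = Φ(-0.1556) = 0.4382

false-alarm rate = 0.438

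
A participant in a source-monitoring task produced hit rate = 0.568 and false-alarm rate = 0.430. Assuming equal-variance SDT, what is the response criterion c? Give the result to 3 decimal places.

c = 0.003

Φ⁻¹(H) = 0.1713
Φ⁻¹(FA) = -0.1764
c = −½·[z(H) + z(FA)] = −0.5 × (0.1713 + (-0.1764)) = 0.00255
c > 0: the participant has a conservative response bias.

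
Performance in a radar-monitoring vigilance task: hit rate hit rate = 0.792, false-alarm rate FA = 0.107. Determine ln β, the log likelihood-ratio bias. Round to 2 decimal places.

z(0.792) = 0.813, z(0.107) = -1.243
ln β = −½·[z(H)² − z(FA)²] = −0.5 × (0.661 − 1.545) = 0.442

ln β = 0.44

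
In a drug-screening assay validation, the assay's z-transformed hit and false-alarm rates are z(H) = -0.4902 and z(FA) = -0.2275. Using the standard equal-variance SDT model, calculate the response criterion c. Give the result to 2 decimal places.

c = 0.36

c = −½·[z(H) + z(FA)] = −½·(-0.4902 + (-0.2275)) = 0.35885
c > 0: the assay has a conservative response bias.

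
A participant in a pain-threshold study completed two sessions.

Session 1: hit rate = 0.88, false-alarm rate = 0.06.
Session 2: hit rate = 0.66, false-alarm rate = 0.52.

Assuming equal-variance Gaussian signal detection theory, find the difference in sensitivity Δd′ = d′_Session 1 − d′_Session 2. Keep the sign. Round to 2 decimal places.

Δd′ = 2.37

Session 1: z(0.88) = 1.175, z(0.06) = -1.555, d' = 2.730
Session 2: z(0.66) = 0.412, z(0.52) = 0.050, d' = 0.362
Δd' = d'_Session 1 − d'_Session 2 = 2.730 − 0.362 = 2.368
Session 1 has the higher sensitivity.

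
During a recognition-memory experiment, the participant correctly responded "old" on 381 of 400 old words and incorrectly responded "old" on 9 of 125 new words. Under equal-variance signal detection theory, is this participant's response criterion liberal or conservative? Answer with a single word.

z(H) = 1.670, z(FA) = -1.461
c = −½·(z(H) + z(FA)) = -0.1045
c < 0 → liberal criterion (biased toward responding “yes”).

liberal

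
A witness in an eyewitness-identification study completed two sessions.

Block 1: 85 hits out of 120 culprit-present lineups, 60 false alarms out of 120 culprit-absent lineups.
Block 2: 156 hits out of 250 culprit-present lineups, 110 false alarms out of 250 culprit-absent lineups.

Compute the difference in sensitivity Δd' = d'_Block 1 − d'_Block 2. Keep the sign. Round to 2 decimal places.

Block 1: z(0.7083) = 0.548, z(0.5000) = 0.000, d' = 0.548
Block 2: z(0.6240) = 0.316, z(0.4400) = -0.151, d' = 0.467
Δd' = d'_Block 1 − d'_Block 2 = 0.548 − 0.467 = 0.081
Block 1 has the higher sensitivity.

Δd' = 0.08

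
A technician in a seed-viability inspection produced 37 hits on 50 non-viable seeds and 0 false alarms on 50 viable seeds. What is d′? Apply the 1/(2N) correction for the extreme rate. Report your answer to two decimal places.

The false-alarm rate is 0/50 = 0, so apply the 1/(2N) correction: FA → 1/(2·50) = 0.01000.
z(H) = z(0.74000) = 0.643
z(FA) = z(0.01000) = -2.326
d' = 0.643 − (-2.326) = 2.969

d′ = 2.97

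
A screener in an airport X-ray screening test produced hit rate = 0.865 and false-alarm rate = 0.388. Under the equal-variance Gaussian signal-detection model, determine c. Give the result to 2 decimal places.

Φ⁻¹(0.865) = 1.1031, Φ⁻¹(0.388) = -0.2845
c = −½·[z(H) + z(FA)] = −0.5 × (1.1031 + (-0.2845)) = -0.4093

c = -0.41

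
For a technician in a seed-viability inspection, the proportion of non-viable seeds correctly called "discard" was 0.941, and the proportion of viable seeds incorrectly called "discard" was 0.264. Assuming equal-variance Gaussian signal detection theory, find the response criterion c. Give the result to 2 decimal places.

Φ⁻¹(H) = 1.563
Φ⁻¹(FA) = -0.631
c = −½·[z(H) + z(FA)] = −0.5 × (1.563 + (-0.631)) = -0.466
c < 0: the technician has a liberal response bias.

c = -0.47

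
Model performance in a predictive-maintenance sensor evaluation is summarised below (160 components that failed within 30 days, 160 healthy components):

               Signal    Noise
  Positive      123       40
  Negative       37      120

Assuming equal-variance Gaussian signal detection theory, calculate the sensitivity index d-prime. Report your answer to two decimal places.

H = 123/160 = 0.7688
FA = 40/160 = 0.2500
Φ⁻¹(0.7688) = 0.7349, Φ⁻¹(0.2500) = -0.6745
d' = z(H) − z(FA) = 0.7349 − (-0.6745) = 1.4094

d-prime = 1.41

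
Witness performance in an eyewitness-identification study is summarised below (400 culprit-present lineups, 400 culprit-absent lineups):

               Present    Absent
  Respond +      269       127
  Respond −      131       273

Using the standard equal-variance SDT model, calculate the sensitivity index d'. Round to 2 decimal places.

d' = 0.92

H = 269/400 = 0.6725
FA = 127/400 = 0.3175
Φ⁻¹(H) = Φ⁻¹(0.6725) = 0.447
Φ⁻¹(FA) = Φ⁻¹(0.3175) = -0.475
d' = z(H) − z(FA) = 0.447 − (-0.475) = 0.922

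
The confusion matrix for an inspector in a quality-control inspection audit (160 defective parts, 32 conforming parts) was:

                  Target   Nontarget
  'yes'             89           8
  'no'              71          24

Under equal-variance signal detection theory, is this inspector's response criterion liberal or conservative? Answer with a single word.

conservative

z(H) = 0.141, z(FA) = -0.674
c = −½·(z(H) + z(FA)) = 0.2665
c > 0 → conservative criterion (biased toward responding “no”).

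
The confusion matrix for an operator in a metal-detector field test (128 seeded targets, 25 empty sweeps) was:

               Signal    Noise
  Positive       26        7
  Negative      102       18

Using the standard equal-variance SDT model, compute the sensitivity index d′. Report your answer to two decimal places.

H = 26/128 = 0.2031
FA = 7/25 = 0.2800
z(0.2031) = -0.831, z(0.2800) = -0.583
d' = z(H) − z(FA) = -0.831 − (-0.583) = -0.248

d′ = -0.25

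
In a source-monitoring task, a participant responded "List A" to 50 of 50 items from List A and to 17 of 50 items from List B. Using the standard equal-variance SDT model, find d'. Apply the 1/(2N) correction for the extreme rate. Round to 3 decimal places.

d' = 2.739

The hit rate is 50/50 = 1, so apply the 1/(2N) correction: H → 1 − 1/(2·50) = 0.99000.
z(H) = z(0.99000) = 2.3263
z(FA) = z(0.34000) = -0.4125
d' = 2.3263 − (-0.4125) = 2.7388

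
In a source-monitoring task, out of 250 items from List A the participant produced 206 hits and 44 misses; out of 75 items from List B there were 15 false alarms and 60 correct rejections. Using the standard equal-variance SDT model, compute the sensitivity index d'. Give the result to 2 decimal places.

d' = 1.77

H = 206/250 = 0.8240
FA = 15/75 = 0.2000
z(H) = z(0.8240) = 0.931
z(FA) = z(0.2000) = -0.842
d' = z(H) − z(FA) = 0.931 − (-0.842) = 1.773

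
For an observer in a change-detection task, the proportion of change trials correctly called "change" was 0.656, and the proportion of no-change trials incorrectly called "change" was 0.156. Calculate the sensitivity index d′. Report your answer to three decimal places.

z(0.656) = 0.4016, z(0.156) = -1.0110
d' = z(H) − z(FA) = 0.4016 − (-1.0110) = 1.4126

d′ = 1.413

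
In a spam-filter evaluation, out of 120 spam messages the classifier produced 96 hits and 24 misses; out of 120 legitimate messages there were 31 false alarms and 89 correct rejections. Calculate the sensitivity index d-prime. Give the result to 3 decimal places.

d-prime = 1.490

H = 96/120 = 0.8000
FA = 31/120 = 0.2583
Φ⁻¹(0.8000) = 0.8416, Φ⁻¹(0.2583) = -0.6486
d' = z(H) − z(FA) = 0.8416 − (-0.6486) = 1.4902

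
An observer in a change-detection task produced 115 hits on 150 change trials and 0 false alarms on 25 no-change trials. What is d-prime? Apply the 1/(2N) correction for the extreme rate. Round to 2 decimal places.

The false-alarm rate is 0/25 = 0, so apply the 1/(2N) correction: FA → 1/(2·25) = 0.02000.
z(H) = z(0.76667) = 0.728
z(FA) = z(0.02000) = -2.054
d' = 0.728 − (-2.054) = 2.782

d-prime = 2.78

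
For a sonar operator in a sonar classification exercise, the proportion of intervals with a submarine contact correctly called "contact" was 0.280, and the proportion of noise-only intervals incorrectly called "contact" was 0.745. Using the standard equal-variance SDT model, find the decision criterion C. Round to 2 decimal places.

C = -0.04

z(H) = z(0.280) = -0.583
z(FA) = z(0.745) = 0.659
c = −½·[z(H) + z(FA)] = −0.5 × (-0.583 + 0.659) = -0.038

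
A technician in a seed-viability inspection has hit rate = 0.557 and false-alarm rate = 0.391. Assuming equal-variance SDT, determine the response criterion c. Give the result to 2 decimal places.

c = 0.07

z(H) = z(0.557) = 0.143
z(FA) = z(0.391) = -0.277
c = −½·[z(H) + z(FA)] = −0.5 × (0.143 + (-0.277)) = 0.067
c > 0: the technician has a conservative response bias.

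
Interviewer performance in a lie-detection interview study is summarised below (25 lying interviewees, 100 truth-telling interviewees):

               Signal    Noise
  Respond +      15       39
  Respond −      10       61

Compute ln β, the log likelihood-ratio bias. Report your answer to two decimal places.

H = 15/25 = 0.6000
FA = 39/100 = 0.3900
z(H) = z(0.6000) = 0.253
z(FA) = z(0.3900) = -0.279
ln β = −½·[z(H)² − z(FA)²] = −0.5 × (0.064 − 0.078) = 0.007

ln β = 0.01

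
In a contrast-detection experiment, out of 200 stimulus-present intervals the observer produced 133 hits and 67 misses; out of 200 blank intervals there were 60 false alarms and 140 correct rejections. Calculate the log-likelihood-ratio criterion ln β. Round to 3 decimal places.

H = 133/200 = 0.6650
FA = 60/200 = 0.3000
z(H) = 0.4261
z(FA) = -0.5244
ln β = −½·[z(H)² − z(FA)²] = −0.5 × (0.1816 − 0.2750) = 0.0467

ln β = 0.047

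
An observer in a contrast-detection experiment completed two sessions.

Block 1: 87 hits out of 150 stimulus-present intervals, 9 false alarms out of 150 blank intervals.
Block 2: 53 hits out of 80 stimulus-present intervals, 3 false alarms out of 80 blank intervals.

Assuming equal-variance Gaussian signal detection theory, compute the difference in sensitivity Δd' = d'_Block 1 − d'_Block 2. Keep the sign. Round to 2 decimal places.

Block 1: z(0.5800) = 0.202, z(0.0600) = -1.555, d' = 1.757
Block 2: z(0.6625) = 0.419, z(0.0375) = -1.780, d' = 2.199
Δd' = d'_Block 1 − d'_Block 2 = 1.757 − 2.199 = -0.442
Block 2 has the higher sensitivity.

Δd' = -0.44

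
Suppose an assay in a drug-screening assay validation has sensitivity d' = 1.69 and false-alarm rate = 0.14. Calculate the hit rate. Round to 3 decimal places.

z(false-alarm rate) = z(0.14) = -1.0803
z(H) = z(FA) + d' = -1.0803 + 1.69 = 0.6097
hit rate = Φ(0.6097) = 0.7290

hit rate = 0.729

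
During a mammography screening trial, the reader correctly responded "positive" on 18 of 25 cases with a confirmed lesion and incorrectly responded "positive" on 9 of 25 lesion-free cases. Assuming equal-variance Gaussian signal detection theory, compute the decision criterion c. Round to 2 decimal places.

H = 18/25 = 0.7200
FA = 9/25 = 0.3600
z(0.7200) = 0.583, z(0.3600) = -0.358
c = −½·[z(H) + z(FA)] = −0.5 × (0.583 + (-0.358)) = -0.1125

c = -0.11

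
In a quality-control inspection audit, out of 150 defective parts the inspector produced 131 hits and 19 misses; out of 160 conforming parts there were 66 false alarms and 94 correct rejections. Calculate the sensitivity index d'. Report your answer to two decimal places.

H = 131/150 = 0.8733
FA = 66/160 = 0.4125
z(0.8733) = 1.142, z(0.4125) = -0.221
d' = z(H) − z(FA) = 1.142 − (-0.221) = 1.363

d' = 1.36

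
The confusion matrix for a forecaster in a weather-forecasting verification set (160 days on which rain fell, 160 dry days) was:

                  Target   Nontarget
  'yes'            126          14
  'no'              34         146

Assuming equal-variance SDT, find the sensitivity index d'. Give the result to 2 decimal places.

H = 126/160 = 0.7875
FA = 14/160 = 0.0875
Φ⁻¹(H) = Φ⁻¹(0.7875) = 0.7978
Φ⁻¹(FA) = Φ⁻¹(0.0875) = -1.3563
d' = z(H) − z(FA) = 0.7978 − (-1.3563) = 2.1541

d' = 2.15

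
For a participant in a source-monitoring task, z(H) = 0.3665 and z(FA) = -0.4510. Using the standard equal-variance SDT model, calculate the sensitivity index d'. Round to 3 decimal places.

d' = 0.818

d' = z(H) − z(FA) = 0.3665 − (-0.4510) = 0.8175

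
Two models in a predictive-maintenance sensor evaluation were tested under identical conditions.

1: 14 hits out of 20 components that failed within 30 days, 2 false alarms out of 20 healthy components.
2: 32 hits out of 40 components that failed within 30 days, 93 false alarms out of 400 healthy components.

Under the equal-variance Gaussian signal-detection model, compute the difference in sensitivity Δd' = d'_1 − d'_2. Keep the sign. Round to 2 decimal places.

1: z(0.7000) = 0.524, z(0.1000) = -1.282, d' = 1.806
2: z(0.8000) = 0.842, z(0.2325) = -0.731, d' = 1.573
Δd' = d'_1 − d'_2 = 1.806 − 1.573 = 0.233
1 has the higher sensitivity.

Δd' = 0.23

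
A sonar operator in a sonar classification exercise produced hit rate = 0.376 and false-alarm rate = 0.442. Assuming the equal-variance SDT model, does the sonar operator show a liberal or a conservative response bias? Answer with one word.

z(H) = -0.316, z(FA) = -0.146
c = −½·(z(H) + z(FA)) = 0.231
c > 0 → conservative criterion (biased toward responding “no”).

conservative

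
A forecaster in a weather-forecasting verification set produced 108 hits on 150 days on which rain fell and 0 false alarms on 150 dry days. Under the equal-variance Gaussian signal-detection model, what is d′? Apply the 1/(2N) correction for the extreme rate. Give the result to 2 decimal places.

The false-alarm rate is 0/150 = 0, so apply the 1/(2N) correction: FA → 1/(2·150) = 0.00333.
z(H) = z(0.72000) = 0.583
z(FA) = z(0.00333) = -2.713
d' = 0.583 − (-2.713) = 3.296

d′ = 3.30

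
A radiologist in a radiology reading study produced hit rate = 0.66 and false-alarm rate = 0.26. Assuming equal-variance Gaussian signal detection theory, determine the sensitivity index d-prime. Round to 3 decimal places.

d-prime = 1.056

Φ⁻¹(H) = Φ⁻¹(0.66) = 0.4125
Φ⁻¹(FA) = Φ⁻¹(0.26) = -0.6433
d' = z(H) − z(FA) = 0.4125 − (-0.6433) = 1.0558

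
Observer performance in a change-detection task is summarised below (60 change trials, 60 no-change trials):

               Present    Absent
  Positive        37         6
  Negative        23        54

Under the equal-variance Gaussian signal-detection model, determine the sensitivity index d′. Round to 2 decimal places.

d′ = 1.58

H = 37/60 = 0.6167
FA = 6/60 = 0.1000
Φ⁻¹(0.6167) = 0.297, Φ⁻¹(0.1000) = -1.282
d' = z(H) − z(FA) = 0.297 − (-1.282) = 1.579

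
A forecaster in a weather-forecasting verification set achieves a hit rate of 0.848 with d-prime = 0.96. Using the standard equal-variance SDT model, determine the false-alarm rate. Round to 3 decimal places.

z(hit rate) = z(0.848) = 1.0279
z(FA) = z(H) − d' = 1.0279 − 0.96 = 0.0679
false-alarm rate = Φ(0.0679) = 0.5271

false-alarm rate = 0.527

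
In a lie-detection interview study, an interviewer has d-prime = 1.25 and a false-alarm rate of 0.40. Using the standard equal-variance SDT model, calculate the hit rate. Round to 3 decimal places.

z(false-alarm rate) = z(0.40) = -0.2533
z(H) = z(FA) + d' = -0.2533 + 1.25 = 0.9967
hit rate = Φ(0.9967) = 0.8405

hit rate = 0.841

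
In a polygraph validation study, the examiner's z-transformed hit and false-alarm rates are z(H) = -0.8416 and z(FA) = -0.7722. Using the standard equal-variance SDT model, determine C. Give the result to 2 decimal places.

c = −½·[z(H) + z(FA)] = −½·(-0.8416 + (-0.7722)) = 0.8069
c > 0: the examiner has a conservative response bias.

C = 0.81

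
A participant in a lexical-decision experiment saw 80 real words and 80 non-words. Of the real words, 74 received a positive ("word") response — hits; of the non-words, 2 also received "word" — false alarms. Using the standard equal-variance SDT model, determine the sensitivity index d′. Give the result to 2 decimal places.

H = 74/80 = 0.9250
FA = 2/80 = 0.0250
z(H) = z(0.9250) = 1.440
z(FA) = z(0.0250) = -1.960
d' = z(H) − z(FA) = 1.440 − (-1.960) = 3.400

d′ = 3.40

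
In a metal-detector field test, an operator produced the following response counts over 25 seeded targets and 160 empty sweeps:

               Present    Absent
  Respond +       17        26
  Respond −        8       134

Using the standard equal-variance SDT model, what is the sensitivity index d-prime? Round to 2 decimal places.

d-prime = 1.45

H = 17/25 = 0.6800
FA = 26/160 = 0.1625
z(H) = z(0.6800) = 0.4677
z(FA) = z(0.1625) = -0.9842
d' = z(H) − z(FA) = 0.4677 − (-0.9842) = 1.4519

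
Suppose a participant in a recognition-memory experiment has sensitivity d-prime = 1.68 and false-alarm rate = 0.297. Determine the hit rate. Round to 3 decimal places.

hit rate = 0.874

z(false-alarm rate) = z(0.297) = -0.5330
z(H) = z(FA) + d' = -0.5330 + 1.68 = 1.1470
hit rate = Φ(1.1470) = 0.8743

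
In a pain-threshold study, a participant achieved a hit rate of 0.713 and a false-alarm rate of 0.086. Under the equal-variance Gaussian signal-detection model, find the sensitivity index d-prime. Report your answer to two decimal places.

z(H) = 0.5622
z(FA) = -1.3658
d' = z(H) − z(FA) = 0.5622 − (-1.3658) = 1.9280

d-prime = 1.93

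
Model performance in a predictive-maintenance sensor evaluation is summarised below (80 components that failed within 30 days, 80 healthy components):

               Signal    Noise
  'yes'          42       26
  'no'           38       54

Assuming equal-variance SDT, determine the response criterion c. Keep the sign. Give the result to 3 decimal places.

c = 0.196

H = 42/80 = 0.5250
FA = 26/80 = 0.3250
z(0.5250) = 0.0627, z(0.3250) = -0.4538
c = −½·[z(H) + z(FA)] = −0.5 × (0.0627 + (-0.4538)) = 0.19555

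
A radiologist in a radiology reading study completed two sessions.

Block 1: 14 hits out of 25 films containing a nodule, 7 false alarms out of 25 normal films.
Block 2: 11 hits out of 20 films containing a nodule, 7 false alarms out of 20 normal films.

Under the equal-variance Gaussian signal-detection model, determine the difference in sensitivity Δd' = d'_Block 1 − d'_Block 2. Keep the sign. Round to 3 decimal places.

Δd' = 0.223

Block 1: z(0.5600) = 0.1510, z(0.2800) = -0.5828, d' = 0.7338
Block 2: z(0.5500) = 0.1257, z(0.3500) = -0.3853, d' = 0.5110
Δd' = d'_Block 1 − d'_Block 2 = 0.7338 − 0.5110 = 0.2228
Block 1 has the higher sensitivity.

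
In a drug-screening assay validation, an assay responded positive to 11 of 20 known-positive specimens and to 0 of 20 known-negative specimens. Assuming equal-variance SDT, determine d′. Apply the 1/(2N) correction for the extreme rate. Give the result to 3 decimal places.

d′ = 2.086

The false-alarm rate is 0/20 = 0, so apply the 1/(2N) correction: FA → 1/(2·20) = 0.02500.
z(H) = z(0.55000) = 0.1257
z(FA) = z(0.02500) = -1.9600
d' = 0.1257 − (-1.9600) = 2.0857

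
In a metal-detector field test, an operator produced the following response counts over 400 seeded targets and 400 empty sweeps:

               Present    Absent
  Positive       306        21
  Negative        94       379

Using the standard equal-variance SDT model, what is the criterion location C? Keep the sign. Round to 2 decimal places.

H = 306/400 = 0.7650
FA = 21/400 = 0.0525
Φ⁻¹(H) = Φ⁻¹(0.7650) = 0.7225
Φ⁻¹(FA) = Φ⁻¹(0.0525) = -1.6211
c = −½·[z(H) + z(FA)] = −0.5 × (0.7225 + (-1.6211)) = 0.4493
c > 0: the operator has a conservative response bias.

C = 0.45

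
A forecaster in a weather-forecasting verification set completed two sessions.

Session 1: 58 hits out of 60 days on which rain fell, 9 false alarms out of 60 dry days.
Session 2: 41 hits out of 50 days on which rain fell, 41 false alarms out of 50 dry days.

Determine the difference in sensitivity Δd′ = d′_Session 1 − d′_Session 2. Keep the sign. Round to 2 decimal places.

Session 1: z(0.9667) = 1.834, z(0.1500) = -1.036, d' = 2.870
Session 2: z(0.8200) = 0.915, z(0.8200) = 0.915, d' = 0.000
Δd' = d'_Session 1 − d'_Session 2 = 2.870 − 0.000 = 2.870
Session 1 has the higher sensitivity.

Δd′ = 2.87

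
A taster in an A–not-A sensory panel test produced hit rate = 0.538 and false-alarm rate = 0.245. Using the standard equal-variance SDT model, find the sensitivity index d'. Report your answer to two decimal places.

d' = 0.79

z(H) = 0.0954
z(FA) = -0.6903
d' = z(H) − z(FA) = 0.0954 − (-0.6903) = 0.7857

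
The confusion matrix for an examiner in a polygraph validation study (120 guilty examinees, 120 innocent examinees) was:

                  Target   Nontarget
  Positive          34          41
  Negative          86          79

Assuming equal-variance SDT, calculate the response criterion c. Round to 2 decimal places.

H = 34/120 = 0.2833
FA = 41/120 = 0.3417
z(H) = z(0.2833) = -0.5731
z(FA) = z(0.3417) = -0.4078
c = −½·[z(H) + z(FA)] = −0.5 × (-0.5731 + (-0.4078)) = 0.49045

c = 0.49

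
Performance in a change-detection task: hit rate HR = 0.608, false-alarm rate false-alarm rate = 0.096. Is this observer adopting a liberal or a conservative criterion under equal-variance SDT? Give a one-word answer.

conservative

z(H) = 0.274, z(FA) = -1.305
c = −½·(z(H) + z(FA)) = 0.5155
c > 0 → conservative criterion (biased toward responding “no”).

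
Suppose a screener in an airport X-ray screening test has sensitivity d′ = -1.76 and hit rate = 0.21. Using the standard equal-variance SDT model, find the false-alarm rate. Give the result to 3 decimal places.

false-alarm rate = 0.830

z(hit rate) = z(0.21) = -0.8064
z(FA) = z(H) − d' = -0.8064 − (-1.76) = 0.9536
false-alarm rate = Φ(0.9536) = 0.8299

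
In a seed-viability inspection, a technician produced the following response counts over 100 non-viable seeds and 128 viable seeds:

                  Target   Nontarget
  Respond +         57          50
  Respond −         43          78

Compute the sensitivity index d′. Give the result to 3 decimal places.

H = 57/100 = 0.5700
FA = 50/128 = 0.3906
z(H) = 0.1764
z(FA) = -0.2778
d' = z(H) − z(FA) = 0.1764 − (-0.2778) = 0.4542

d′ = 0.454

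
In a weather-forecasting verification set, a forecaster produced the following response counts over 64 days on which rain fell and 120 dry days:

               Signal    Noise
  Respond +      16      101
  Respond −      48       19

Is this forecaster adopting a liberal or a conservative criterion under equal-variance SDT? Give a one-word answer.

liberal

z(H) = -0.674, z(FA) = 1.001
c = −½·(z(H) + z(FA)) = -0.1635
c < 0 → liberal criterion (biased toward responding “yes”).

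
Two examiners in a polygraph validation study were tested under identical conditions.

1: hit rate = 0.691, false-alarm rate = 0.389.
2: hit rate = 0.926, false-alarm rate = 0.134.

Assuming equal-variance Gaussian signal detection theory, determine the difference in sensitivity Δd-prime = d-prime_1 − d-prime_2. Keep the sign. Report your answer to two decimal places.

Δd-prime = -1.77

1: z(0.691) = 0.499, z(0.389) = -0.282, d' = 0.781
2: z(0.926) = 1.447, z(0.134) = -1.108, d' = 2.555
Δd' = d'_1 − d'_2 = 0.781 − 2.555 = -1.774
2 has the higher sensitivity.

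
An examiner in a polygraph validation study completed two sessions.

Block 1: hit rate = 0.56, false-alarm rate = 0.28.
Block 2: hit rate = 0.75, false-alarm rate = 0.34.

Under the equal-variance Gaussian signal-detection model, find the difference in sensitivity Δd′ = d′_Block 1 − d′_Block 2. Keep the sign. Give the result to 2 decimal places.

Δd′ = -0.35

Block 1: z(0.56) = 0.151, z(0.28) = -0.583, d' = 0.734
Block 2: z(0.75) = 0.674, z(0.34) = -0.412, d' = 1.086
Δd' = d'_Block 1 − d'_Block 2 = 0.734 − 1.086 = -0.352
Block 2 has the higher sensitivity.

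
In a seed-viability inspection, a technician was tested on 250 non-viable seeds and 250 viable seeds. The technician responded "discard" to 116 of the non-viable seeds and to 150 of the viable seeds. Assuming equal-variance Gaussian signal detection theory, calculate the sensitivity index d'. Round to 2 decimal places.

d' = -0.34

H = 116/250 = 0.4640
FA = 150/250 = 0.6000
z(H) = -0.090
z(FA) = 0.253
d' = z(H) − z(FA) = -0.090 − 0.253 = -0.343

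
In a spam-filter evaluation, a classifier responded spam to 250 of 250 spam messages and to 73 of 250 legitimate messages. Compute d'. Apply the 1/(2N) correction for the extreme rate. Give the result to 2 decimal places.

d' = 3.43

The hit rate is 250/250 = 1, so apply the 1/(2N) correction: H → 1 − 1/(2·250) = 0.99800.
z(H) = z(0.99800) = 2.878
z(FA) = z(0.29200) = -0.548
d' = 2.878 − (-0.548) = 3.426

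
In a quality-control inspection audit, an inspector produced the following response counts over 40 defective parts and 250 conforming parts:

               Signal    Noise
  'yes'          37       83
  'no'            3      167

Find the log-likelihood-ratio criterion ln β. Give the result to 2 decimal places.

ln β = -0.94

H = 37/40 = 0.9250
FA = 83/250 = 0.3320
z(H) = 1.440
z(FA) = -0.434
ln β = −½·[z(H)² − z(FA)²] = −0.5 × (2.074 − 0.188) = -0.943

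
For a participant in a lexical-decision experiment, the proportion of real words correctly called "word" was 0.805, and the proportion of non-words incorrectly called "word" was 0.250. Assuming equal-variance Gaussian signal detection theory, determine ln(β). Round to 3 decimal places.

ln β = -0.142

z(H) = 0.8596
z(FA) = -0.6745
ln β = −½·[z(H)² − z(FA)²] = −0.5 × (0.7389 − 0.4550) = -0.14195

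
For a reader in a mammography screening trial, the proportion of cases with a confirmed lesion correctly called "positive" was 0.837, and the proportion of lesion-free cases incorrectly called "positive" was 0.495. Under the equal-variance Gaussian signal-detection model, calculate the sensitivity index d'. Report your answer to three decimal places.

z(H) = z(0.837) = 0.9822
z(FA) = z(0.495) = -0.0125
d' = z(H) − z(FA) = 0.9822 − (-0.0125) = 0.9947

d' = 0.995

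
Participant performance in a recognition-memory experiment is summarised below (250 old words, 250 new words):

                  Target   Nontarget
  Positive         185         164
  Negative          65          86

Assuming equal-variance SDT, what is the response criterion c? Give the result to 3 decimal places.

c = -0.522

H = 185/250 = 0.7400
FA = 164/250 = 0.6560
z(0.7400) = 0.6433, z(0.6560) = 0.4016
c = −½·[z(H) + z(FA)] = −0.5 × (0.6433 + 0.4016) = -0.52245
c < 0: the participant has a liberal response bias.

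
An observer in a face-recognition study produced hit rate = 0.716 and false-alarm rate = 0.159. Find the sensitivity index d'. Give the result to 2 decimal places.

d' = 1.57

Φ⁻¹(H) = 0.5710
Φ⁻¹(FA) = -0.9986
d' = z(H) − z(FA) = 0.5710 − (-0.9986) = 1.5696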